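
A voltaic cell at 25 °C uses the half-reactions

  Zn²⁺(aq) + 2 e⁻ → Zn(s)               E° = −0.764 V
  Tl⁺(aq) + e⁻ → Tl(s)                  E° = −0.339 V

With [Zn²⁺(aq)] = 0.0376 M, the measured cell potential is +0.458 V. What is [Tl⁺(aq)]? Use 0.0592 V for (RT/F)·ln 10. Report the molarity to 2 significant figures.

0.70 M

Tl⁺/Tl is the cathode (higher E°); E°cell = −0.339 − (−0.764) = +0.425 V with n = 2.
Since E = E° − (0.0592/n)·log Q, log Q = n(E° − E)/0.0592 = −1.115.
For 2 Tl⁺(aq) + Zn(s) → 2 Tl(s) + Zn²⁺(aq), the reaction quotient is Q = [Zn²⁺(aq)] / [Tl⁺(aq)]^2.
Isolating [Tl⁺(aq)] in Q = 10^{−1.115} yields log [Tl⁺(aq)] = −0.155, i.e. 0.70 M.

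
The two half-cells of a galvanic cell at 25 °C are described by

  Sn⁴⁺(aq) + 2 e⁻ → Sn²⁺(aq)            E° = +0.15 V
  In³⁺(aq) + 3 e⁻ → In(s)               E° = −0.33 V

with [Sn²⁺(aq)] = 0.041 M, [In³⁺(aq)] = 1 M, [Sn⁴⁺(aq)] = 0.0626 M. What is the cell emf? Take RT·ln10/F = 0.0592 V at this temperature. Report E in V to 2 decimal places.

Since E°(Sn⁴⁺/Sn²⁺) > E°(In³⁺/In), Sn⁴⁺/Sn²⁺ serves as the cathode.
E°cell = E°cat − E°an = +0.15 − (−0.33) = +0.48 V; n = 6.
For the overall reaction 3 Sn⁴⁺(aq) + 2 In(s) → 3 Sn²⁺(aq) + 2 In³⁺(aq), Q = ([Sn²⁺(aq)]^3·[In³⁺(aq)]^2) / [Sn⁴⁺(aq)]^3 = 0.281, giving log Q = −0.551.
By the Nernst equation, E = +0.48 − (0.0592/6)·(−0.551) = +0.49 V.

+0.49 V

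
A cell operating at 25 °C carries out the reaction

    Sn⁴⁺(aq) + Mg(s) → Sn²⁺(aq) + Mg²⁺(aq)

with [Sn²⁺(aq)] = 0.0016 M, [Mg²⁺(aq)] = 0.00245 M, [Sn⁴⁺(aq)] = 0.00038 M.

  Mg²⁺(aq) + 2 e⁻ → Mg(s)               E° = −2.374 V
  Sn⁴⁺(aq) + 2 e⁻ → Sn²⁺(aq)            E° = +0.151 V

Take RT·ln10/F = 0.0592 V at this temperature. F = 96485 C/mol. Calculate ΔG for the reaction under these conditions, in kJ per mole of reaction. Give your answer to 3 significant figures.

−499 kJ/mol

E°cell = +0.151 − (−2.374) = +2.525 V; the balanced reaction transfers n = 2 electrons.
The reaction quotient is ([Sn²⁺(aq)]·[Mg²⁺(aq)]) / [Sn⁴⁺(aq)] = 0.0103; by Nernst, E = +2.525 − (0.0592/2)(−1.986) = +2.5838 V.
Finally ΔG = −nFE = −(2)(96485 C/mol)(+2.5838 V) = −499 kJ/mol.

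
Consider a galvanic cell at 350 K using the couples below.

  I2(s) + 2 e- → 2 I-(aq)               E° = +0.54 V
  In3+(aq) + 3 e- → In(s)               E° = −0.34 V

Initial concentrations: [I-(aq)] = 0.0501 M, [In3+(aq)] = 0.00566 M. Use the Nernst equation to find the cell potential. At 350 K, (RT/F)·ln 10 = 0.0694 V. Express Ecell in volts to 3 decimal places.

+1.022 V

Since E°(I₂/I⁻) > E°(In³⁺/In), I₂/I⁻ serves as the cathode.
The standard potential is +0.54 − (−0.34) = +0.88 V and the balanced reaction transfers n = 6 electrons.
For the overall reaction 3 I2(s) + 2 In(s) → 6 I-(aq) + 2 In3+(aq), Q = [I-(aq)]^6·[In3+(aq)]^2 = 5.07×10^−13, giving log Q = −12.295.
Applying E = E° − (RT ln10/nF)·log Q gives +0.88 − (0.0694/6)(−12.295) = +1.022 V.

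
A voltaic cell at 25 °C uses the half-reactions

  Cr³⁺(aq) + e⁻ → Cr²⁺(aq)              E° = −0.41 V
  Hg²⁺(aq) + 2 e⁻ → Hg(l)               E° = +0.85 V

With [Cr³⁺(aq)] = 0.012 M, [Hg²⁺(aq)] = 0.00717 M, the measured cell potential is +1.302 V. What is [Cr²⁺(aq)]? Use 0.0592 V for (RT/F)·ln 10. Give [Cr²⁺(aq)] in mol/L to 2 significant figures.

0.73 M

With Hg²⁺/Hg at the cathode and Cr³⁺/Cr²⁺ at the anode, E°cell = +0.85 − (−0.41) = +1.26 V (n = 2).
From the Nernst equation, log Q = n(E° − E)/0.0592 = 2·(+1.26 − (+1.302))/0.0592 = −1.419.
The balanced reaction is Hg²⁺(aq) + 2 Cr²⁺(aq) → Hg(l) + 2 Cr³⁺(aq), so Q = [Cr³⁺(aq)]^2 / ([Hg²⁺(aq)]·[Cr²⁺(aq)]^2).
Substituting the known concentrations and solving, log [Cr²⁺(aq)] = −0.139 and [Cr²⁺(aq)] = 0.73 M.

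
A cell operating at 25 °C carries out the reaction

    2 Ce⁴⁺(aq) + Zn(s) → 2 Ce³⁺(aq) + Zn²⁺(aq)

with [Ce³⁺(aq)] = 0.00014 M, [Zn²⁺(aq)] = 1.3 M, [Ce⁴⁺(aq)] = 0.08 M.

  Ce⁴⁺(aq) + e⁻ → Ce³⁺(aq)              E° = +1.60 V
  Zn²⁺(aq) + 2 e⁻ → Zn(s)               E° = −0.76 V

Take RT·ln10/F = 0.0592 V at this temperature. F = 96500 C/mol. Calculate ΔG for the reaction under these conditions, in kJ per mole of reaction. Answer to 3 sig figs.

With Ce⁴⁺/Ce³⁺ reduced at the cathode, E°cell = +1.60 − (−0.76) = +2.36 V and n = 2.
Here Q = ([Ce³⁺(aq)]^2·[Zn²⁺(aq)]) / [Ce⁴⁺(aq)]^2 = 3.98×10^−6 (log Q = −5.400), giving E = +2.36 − (0.0592/2)·(−5.400) = +2.5198 V.
Then ΔG = −nFE = −2 × 96500 × +2.5198 J/mol = −486 kJ/mol.

−486 kJ/mol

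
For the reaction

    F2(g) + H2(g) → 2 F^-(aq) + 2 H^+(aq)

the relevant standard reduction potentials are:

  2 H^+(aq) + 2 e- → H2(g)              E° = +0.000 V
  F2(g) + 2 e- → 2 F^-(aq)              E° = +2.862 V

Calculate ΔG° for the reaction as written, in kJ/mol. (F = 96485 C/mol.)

In the reaction as written F2(g) is reduced, so the F₂/F⁻ couple is the cathode and 2H⁺/H₂ is the anode.
E°cell = +2.862 − (+0.000) = +2.862 V; balancing electrons gives n = 2.
ΔG° = −nFE°cell = −(2)(96485)(+2.862) J/mol = −552 kJ/mol.

−552 kJ/mol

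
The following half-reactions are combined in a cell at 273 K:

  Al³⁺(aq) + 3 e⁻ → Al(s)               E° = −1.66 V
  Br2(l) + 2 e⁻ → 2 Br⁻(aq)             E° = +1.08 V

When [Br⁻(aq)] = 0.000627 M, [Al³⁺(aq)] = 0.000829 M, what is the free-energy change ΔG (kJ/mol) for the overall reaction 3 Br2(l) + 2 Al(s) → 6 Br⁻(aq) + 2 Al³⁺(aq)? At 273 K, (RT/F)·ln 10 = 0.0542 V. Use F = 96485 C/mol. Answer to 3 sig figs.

The standard cell potential is +1.08 − (−1.66) = +2.74 V, with n = 6 electrons in the balanced equation.
The reaction quotient is [Br⁻(aq)]^6·[Al³⁺(aq)]^2 = 4.18×10^−26; by Nernst, E = +2.74 − (0.0542/6)(−25.379) = +2.9693 V.
Finally ΔG = −nFE = −(6)(96485 C/mol)(+2.9693 V) = −1720 kJ/mol.

−1720 kJ/mol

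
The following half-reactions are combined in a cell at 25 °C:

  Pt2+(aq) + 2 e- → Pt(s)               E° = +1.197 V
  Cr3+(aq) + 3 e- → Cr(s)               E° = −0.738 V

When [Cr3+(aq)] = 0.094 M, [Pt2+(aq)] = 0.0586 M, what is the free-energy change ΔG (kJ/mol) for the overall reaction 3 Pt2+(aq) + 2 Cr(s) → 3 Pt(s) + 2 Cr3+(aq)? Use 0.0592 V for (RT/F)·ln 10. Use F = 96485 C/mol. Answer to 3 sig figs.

−1110 kJ/mol

With Pt²⁺/Pt reduced at the cathode, E°cell = +1.197 − (−0.738) = +1.935 V and n = 6.
The reaction quotient is [Cr3+(aq)]^2 / [Pt2+(aq)]^3 = 43.9; by Nernst, E = +1.935 − (0.0592/6)(1.643) = +1.9188 V.
Then ΔG = −nFE = −6 × 96485 × +1.9188 J/mol = −1110 kJ/mol.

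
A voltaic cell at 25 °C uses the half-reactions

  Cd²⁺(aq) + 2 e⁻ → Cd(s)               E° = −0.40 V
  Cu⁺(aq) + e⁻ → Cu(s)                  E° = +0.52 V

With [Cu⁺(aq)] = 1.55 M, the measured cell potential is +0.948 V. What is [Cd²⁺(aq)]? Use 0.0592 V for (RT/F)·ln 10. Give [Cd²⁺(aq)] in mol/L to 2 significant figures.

0.27 M

Cu⁺/Cu is the cathode (higher E°); E°cell = +0.52 − (−0.40) = +0.92 V with n = 2.
Since E = E° − (0.0592/n)·log Q, log Q = n(E° − E)/0.0592 = −0.946.
The balanced reaction is 2 Cu⁺(aq) + Cd(s) → 2 Cu(s) + Cd²⁺(aq), so Q = [Cd²⁺(aq)] / [Cu⁺(aq)]^2.
Substituting the known concentrations and solving, log [Cd²⁺(aq)] = −0.565 and [Cd²⁺(aq)] = 0.27 M.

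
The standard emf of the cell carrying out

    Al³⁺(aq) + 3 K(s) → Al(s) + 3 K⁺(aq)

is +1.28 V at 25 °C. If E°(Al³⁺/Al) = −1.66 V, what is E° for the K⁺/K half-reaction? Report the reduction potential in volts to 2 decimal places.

−2.94 V

In the reaction as written the Al³⁺/Al couple is reduced (cathode) and K⁺/K is oxidized (anode), so E°cell = E°(Al³⁺/Al) − E°(K⁺/K).
E°(K⁺/K) = E°(cathode) − E°cell = −1.66 − (+1.28) = −2.94 V.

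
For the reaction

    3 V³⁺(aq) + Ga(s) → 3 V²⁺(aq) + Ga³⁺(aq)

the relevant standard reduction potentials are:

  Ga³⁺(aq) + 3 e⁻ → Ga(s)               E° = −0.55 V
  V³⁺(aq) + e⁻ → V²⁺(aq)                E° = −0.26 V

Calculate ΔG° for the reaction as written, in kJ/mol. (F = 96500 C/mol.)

−84.0 kJ/mol

In the reaction as written V³⁺(aq) is reduced, so the V³⁺/V²⁺ couple is the cathode and Ga³⁺/Ga is the anode.
E°cell = −0.26 − (−0.55) = +0.29 V; balancing electrons gives n = 3.
ΔG° = −nFE°cell = −(3)(96500)(+0.29) J/mol = −84.0 kJ/mol.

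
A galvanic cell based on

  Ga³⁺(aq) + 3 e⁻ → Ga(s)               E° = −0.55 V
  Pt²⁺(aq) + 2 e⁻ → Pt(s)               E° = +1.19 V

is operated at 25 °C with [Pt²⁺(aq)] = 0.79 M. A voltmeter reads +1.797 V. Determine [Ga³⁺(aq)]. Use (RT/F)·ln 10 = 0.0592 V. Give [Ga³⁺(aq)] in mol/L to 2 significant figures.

The Pt²⁺/Pt couple has the larger reduction potential, so it is the cathode: E°cell = +1.19 − (−0.55) = +1.74 V and n = 6.
Rearranging E = E° − (0.0592/n)·log Q gives log Q = 6(+1.74 − (+1.797))/0.0592 = −5.777.
The balanced reaction is 3 Pt²⁺(aq) + 2 Ga(s) → 3 Pt(s) + 2 Ga³⁺(aq), so Q = [Ga³⁺(aq)]^2 / [Pt²⁺(aq)]^3.
Substituting the known concentrations and solving, log [Ga³⁺(aq)] = −3.042 and [Ga³⁺(aq)] = 0.00091 M.

0.00091 M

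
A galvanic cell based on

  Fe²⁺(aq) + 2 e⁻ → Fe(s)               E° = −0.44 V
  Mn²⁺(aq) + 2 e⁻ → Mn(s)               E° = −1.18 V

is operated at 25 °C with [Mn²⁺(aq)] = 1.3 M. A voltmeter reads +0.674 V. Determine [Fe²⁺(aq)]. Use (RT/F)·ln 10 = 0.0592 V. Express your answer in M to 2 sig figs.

0.0077 M

The Fe²⁺/Fe couple has the larger reduction potential, so it is the cathode: E°cell = −0.44 − (−1.18) = +0.74 V and n = 2.
From the Nernst equation, log Q = n(E° − E)/0.0592 = 2·(+0.74 − (+0.674))/0.0592 = 2.230.
The balanced reaction is Fe²⁺(aq) + Mn(s) → Fe(s) + Mn²⁺(aq), so Q = [Mn²⁺(aq)] / [Fe²⁺(aq)].
Solving for the unknown gives log [Fe²⁺(aq)] = −2.116, so [Fe²⁺(aq)] ≈ 0.0077 M.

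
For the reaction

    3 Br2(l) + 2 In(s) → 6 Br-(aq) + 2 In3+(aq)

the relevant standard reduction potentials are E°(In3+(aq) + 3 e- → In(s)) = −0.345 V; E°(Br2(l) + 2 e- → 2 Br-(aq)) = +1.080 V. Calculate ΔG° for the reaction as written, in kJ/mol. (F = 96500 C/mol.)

In the reaction as written Br2(l) is reduced, so the Br₂/Br⁻ couple is the cathode and In³⁺/In is the anode.
E°cell = +1.080 − (−0.345) = +1.425 V; balancing electrons gives n = 6.
ΔG° = −nFE°cell = −(6)(96500)(+1.425) J/mol = −825 kJ/mol.

−825 kJ/mol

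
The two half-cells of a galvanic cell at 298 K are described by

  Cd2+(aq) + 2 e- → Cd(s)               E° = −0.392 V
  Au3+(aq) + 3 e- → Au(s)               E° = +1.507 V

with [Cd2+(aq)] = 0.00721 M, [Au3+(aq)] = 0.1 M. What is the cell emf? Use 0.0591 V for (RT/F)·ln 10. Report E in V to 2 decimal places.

The Au³⁺/Au couple has the more positive E°, so it is the cathode; Cd²⁺/Cd is the anode.
The standard potential is +1.507 − (−0.392) = +1.899 V and the balanced reaction transfers n = 6 electrons.
Balancing gives 2 Au3+(aq) + 3 Cd(s) → 2 Au(s) + 3 Cd2+(aq); hence Q = [Cd2+(aq)]^3 / [Au3+(aq)]^2 = 3.75×10^−5 (log Q = −4.426).
By the Nernst equation, E = +1.899 − (0.0591/6)·(−4.426) = +1.94 V.

+1.94 V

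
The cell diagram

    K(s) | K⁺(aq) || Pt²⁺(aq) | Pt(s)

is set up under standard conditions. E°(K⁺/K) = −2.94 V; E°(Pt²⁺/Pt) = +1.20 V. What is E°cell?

By convention the left-hand electrode in cell notation is the anode (oxidation) and the right-hand electrode is the cathode (reduction).
E°cell = E°(right) − E°(left) = +1.20 − (−2.94) = +4.14 V.

+4.14 V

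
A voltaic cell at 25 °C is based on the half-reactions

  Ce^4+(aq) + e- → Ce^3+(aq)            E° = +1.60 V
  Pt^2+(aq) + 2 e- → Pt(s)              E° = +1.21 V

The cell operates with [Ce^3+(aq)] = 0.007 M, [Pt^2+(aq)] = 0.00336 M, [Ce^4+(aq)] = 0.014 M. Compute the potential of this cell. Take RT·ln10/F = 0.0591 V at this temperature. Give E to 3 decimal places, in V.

+0.481 V

Ce⁴⁺/Ce³⁺ is reduced (cathode, E° = +1.60 V) and Pt²⁺/Pt is oxidized (anode).
The standard potential is +1.60 − (+1.21) = +0.39 V and the balanced reaction transfers n = 2 electrons.
The balanced reaction is 2 Ce^4+(aq) + Pt(s) → 2 Ce^3+(aq) + Pt^2+(aq), so Q = ([Ce^3+(aq)]^2·[Pt^2+(aq)]) / [Ce^4+(aq)]^2 = 0.00084 and log Q = −3.076.
E = E° − (0.0591/n)·log Q = +0.39 − (0.0591/2)(−3.076) = +0.481 V.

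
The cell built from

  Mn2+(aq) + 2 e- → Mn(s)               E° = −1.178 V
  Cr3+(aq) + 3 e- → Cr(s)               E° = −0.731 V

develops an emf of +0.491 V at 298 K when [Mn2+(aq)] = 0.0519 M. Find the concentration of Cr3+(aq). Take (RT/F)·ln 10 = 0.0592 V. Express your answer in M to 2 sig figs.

With Cr³⁺/Cr at the cathode and Mn²⁺/Mn at the anode, E°cell = −0.731 − (−1.178) = +0.447 V (n = 6).
Since E = E° − (0.0592/n)·log Q, log Q = n(E° − E)/0.0592 = −4.459.
The balanced reaction is 2 Cr3+(aq) + 3 Mn(s) → 2 Cr(s) + 3 Mn2+(aq), so Q = [Mn2+(aq)]^3 / [Cr3+(aq)]^2.
Isolating [Cr3+(aq)] in Q = 10^{−4.459} yields log [Cr3+(aq)] = 0.302, i.e. 2.0 M.

2.0 M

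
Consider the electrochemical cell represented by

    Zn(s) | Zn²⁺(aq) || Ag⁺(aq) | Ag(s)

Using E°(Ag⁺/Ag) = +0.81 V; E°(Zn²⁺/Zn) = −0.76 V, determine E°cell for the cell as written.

By convention the left-hand electrode in cell notation is the anode (oxidation) and the right-hand electrode is the cathode (reduction).
E°cell = E°(right) − E°(left) = +0.81 − (−0.76) = +1.57 V.

+1.57 V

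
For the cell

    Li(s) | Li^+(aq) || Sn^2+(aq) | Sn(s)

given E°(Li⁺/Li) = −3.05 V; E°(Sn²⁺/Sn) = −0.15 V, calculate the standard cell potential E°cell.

+2.90 V

By convention the left-hand electrode in cell notation is the anode (oxidation) and the right-hand electrode is the cathode (reduction).
E°cell = E°(right) − E°(left) = −0.15 − (−3.05) = +2.90 V.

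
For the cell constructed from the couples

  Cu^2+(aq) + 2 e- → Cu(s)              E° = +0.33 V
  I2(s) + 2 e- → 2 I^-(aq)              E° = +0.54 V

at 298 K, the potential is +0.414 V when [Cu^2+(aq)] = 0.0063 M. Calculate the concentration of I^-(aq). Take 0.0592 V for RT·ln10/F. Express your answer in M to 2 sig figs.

I₂/I⁻ is the cathode (higher E°); E°cell = +0.54 − (+0.33) = +0.21 V with n = 2.
Since E = E° − (0.0592/n)·log Q, log Q = n(E° − E)/0.0592 = −6.892.
For I2(s) + Cu(s) → 2 I^-(aq) + Cu^2+(aq), the reaction quotient is Q = [I^-(aq)]^2·[Cu^2+(aq)].
Substituting the known concentrations and solving, log [I^-(aq)] = −2.346 and [I^-(aq)] = 0.0045 M.

0.0045 M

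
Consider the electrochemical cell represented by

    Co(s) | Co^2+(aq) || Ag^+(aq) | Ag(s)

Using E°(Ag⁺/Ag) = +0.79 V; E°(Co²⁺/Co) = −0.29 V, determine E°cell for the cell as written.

+1.08 V

By convention the left-hand electrode in cell notation is the anode (oxidation) and the right-hand electrode is the cathode (reduction).
E°cell = E°(right) − E°(left) = +0.79 − (−0.29) = +1.08 V.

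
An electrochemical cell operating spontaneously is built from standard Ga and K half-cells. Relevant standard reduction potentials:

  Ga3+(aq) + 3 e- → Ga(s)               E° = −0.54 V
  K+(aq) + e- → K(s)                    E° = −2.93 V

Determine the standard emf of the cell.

Of the two couples in this cell, the one with the more positive reduction potential is reduced at the cathode: here that is Ga³⁺/Ga (−0.54 V); K⁺/K (−2.93 V) is the anode.
E°cell = E°(cathode) − E°(anode) = −0.54 − (−2.93) = +2.39 V.

+2.39 V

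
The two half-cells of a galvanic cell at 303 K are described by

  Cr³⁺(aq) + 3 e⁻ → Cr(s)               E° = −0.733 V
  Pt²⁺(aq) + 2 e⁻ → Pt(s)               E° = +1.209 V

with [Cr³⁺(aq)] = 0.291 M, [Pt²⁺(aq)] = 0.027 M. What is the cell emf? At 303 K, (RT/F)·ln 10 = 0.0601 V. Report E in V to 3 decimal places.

+1.906 V

The Pt²⁺/Pt couple has the more positive E°, so it is the cathode; Cr³⁺/Cr is the anode.
The standard potential is +1.209 − (−0.733) = +1.942 V and the balanced reaction transfers n = 6 electrons.
For the overall reaction 3 Pt²⁺(aq) + 2 Cr(s) → 3 Pt(s) + 2 Cr³⁺(aq), Q = [Cr³⁺(aq)]^2 / [Pt²⁺(aq)]^3 = 4.3×10^3, giving log Q = 3.634.
Applying E = E° − (RT ln10/nF)·log Q gives +1.942 − (0.0601/6)(3.634) = +1.906 V.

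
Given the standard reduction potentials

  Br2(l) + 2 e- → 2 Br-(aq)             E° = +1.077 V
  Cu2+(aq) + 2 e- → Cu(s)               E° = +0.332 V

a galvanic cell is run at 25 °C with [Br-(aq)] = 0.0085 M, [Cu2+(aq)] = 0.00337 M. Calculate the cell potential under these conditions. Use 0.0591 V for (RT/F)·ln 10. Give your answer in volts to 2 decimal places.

Br₂/Br⁻ is reduced (cathode, E° = +1.077 V) and Cu²⁺/Cu is oxidized (anode).
The standard potential is +1.077 − (+0.332) = +0.745 V and the balanced reaction transfers n = 2 electrons.
The balanced reaction is Br2(l) + Cu(s) → 2 Br-(aq) + Cu2+(aq), so Q = [Br-(aq)]^2·[Cu2+(aq)] = 2.43×10^−7 and log Q = −6.614.
Applying E = E° − (RT ln10/nF)·log Q gives +0.745 − (0.0591/2)(−6.614) = +0.94 V.

+0.94 V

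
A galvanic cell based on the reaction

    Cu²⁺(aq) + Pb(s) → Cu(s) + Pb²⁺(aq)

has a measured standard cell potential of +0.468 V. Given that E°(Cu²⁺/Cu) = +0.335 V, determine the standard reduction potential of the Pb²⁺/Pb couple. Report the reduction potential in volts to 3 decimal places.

−0.133 V

In the reaction as written the Cu²⁺/Cu couple is reduced (cathode) and Pb²⁺/Pb is oxidized (anode), so E°cell = E°(Cu²⁺/Cu) − E°(Pb²⁺/Pb).
E°(Pb²⁺/Pb) = E°(cathode) − E°cell = +0.335 − (+0.468) = −0.133 V.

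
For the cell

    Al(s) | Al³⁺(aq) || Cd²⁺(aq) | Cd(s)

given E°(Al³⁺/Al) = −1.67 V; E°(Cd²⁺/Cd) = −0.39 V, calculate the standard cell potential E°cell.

+1.28 V

By convention the left-hand electrode in cell notation is the anode (oxidation) and the right-hand electrode is the cathode (reduction).
E°cell = E°(right) − E°(left) = −0.39 − (−1.67) = +1.28 V.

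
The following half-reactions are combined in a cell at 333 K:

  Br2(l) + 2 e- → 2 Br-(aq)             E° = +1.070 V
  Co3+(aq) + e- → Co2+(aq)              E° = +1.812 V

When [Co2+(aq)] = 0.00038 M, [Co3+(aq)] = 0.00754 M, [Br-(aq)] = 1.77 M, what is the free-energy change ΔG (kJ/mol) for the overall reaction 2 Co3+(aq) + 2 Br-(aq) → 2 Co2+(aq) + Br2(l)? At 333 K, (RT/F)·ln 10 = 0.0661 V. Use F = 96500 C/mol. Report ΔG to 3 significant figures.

The standard cell potential is +1.812 − (+1.070) = +0.742 V, with n = 2 electrons in the balanced equation.
Q = [Co2+(aq)]^2 / ([Co3+(aq)]^2·[Br-(aq)]^2) = 0.000811, so log Q = −3.091 and E = +0.742 − (0.0661/2)(−3.091) = +0.8442 V.
ΔG = −nFE = −(2)(96500)(+0.8442) J/mol = −163 kJ/mol.

−163 kJ/mol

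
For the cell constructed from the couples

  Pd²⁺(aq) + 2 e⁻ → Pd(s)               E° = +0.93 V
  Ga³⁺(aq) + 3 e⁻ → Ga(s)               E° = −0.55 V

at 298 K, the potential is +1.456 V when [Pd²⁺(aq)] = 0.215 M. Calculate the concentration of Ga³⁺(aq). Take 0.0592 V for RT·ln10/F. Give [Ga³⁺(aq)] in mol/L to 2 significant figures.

1.6 M

Pd²⁺/Pd is the cathode (higher E°); E°cell = +0.93 − (−0.55) = +1.48 V with n = 6.
From the Nernst equation, log Q = n(E° − E)/0.0592 = 6·(+1.48 − (+1.456))/0.0592 = 2.432.
The balanced reaction is 3 Pd²⁺(aq) + 2 Ga(s) → 3 Pd(s) + 2 Ga³⁺(aq), so Q = [Ga³⁺(aq)]^2 / [Pd²⁺(aq)]^3.
Isolating [Ga³⁺(aq)] in Q = 10^{2.432} yields log [Ga³⁺(aq)] = 0.215, i.e. 1.6 M.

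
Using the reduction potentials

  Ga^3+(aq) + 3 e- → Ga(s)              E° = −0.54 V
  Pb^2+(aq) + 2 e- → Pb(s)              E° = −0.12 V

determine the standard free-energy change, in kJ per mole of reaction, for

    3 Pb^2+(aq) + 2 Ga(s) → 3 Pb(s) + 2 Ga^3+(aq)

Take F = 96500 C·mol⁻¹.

−243 kJ/mol

In the reaction as written Pb^2+(aq) is reduced, so the Pb²⁺/Pb couple is the cathode and Ga³⁺/Ga is the anode.
E°cell = −0.12 − (−0.54) = +0.42 V; balancing electrons gives n = 6.
ΔG° = −nFE°cell = −(6)(96500)(+0.42) J/mol = −243 kJ/mol.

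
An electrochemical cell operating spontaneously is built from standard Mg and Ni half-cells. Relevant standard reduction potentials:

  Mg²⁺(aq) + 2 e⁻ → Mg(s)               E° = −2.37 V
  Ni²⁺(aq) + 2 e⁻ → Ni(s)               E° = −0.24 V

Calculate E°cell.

Of the two couples in this cell, the one with the more positive reduction potential is reduced at the cathode: here that is Ni²⁺/Ni (−0.24 V); Mg²⁺/Mg (−2.37 V) is the anode.
E°cell = E°(cathode) − E°(anode) = −0.24 − (−2.37) = +2.13 V.

+2.13 V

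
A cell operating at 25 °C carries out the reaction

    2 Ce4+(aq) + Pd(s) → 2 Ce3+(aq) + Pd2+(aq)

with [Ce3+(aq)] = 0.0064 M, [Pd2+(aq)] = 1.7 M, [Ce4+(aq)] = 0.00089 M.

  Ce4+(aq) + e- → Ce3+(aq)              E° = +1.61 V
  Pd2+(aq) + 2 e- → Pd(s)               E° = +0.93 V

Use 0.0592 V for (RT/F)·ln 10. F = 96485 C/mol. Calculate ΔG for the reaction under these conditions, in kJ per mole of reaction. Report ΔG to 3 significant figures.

With Ce⁴⁺/Ce³⁺ reduced at the cathode, E°cell = +1.61 − (+0.93) = +0.68 V and n = 2.
Q = ([Ce3+(aq)]^2·[Pd2+(aq)]) / [Ce4+(aq)]^2 = 87.9, so log Q = 1.944 and E = +0.68 − (0.0592/2)(1.944) = +0.6225 V.
Then ΔG = −nFE = −2 × 96485 × +0.6225 J/mol = −120 kJ/mol.

−120 kJ/mol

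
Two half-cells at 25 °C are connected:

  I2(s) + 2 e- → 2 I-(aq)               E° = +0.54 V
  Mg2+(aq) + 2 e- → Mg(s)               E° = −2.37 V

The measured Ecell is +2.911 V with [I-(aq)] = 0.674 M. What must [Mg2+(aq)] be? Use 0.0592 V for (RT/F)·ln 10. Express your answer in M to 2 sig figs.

The I₂/I⁻ couple has the larger reduction potential, so it is the cathode: E°cell = +0.54 − (−2.37) = +2.91 V and n = 2.
Since E = E° − (0.0592/n)·log Q, log Q = n(E° − E)/0.0592 = −0.034.
Balancing electrons gives I2(s) + Mg(s) → 2 I-(aq) + Mg2+(aq); thus Q = [I-(aq)]^2·[Mg2+(aq)].
Isolating [Mg2+(aq)] in Q = 10^{−0.034} yields log [Mg2+(aq)] = 0.309, i.e. 2.0 M.

2.0 M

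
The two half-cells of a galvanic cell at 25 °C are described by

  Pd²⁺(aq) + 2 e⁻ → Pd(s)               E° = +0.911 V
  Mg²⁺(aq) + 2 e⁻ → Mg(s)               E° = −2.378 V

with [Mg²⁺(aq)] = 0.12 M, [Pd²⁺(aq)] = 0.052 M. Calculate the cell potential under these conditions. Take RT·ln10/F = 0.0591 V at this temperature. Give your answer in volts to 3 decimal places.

+3.278 V

Since E°(Pd²⁺/Pd) > E°(Mg²⁺/Mg), Pd²⁺/Pd serves as the cathode.
E°cell = E°cat − E°an = +0.911 − (−2.378) = +3.289 V; n = 2.
The balanced reaction is Pd²⁺(aq) + Mg(s) → Pd(s) + Mg²⁺(aq), so Q = [Mg²⁺(aq)] / [Pd²⁺(aq)] = 2.31 and log Q = 0.363.
E = E° − (0.0591/n)·log Q = +3.289 − (0.0591/2)(0.363) = +3.278 V.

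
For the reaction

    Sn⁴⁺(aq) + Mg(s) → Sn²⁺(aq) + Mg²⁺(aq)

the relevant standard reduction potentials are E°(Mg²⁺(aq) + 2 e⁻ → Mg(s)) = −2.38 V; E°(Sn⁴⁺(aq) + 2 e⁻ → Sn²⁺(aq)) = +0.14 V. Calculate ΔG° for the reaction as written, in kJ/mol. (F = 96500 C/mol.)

In the reaction as written Sn⁴⁺(aq) is reduced, so the Sn⁴⁺/Sn²⁺ couple is the cathode and Mg²⁺/Mg is the anode.
E°cell = +0.14 − (−2.38) = +2.52 V; balancing electrons gives n = 2.
ΔG° = −nFE°cell = −(2)(96500)(+2.52) J/mol = −486 kJ/mol.

−486 kJ/mol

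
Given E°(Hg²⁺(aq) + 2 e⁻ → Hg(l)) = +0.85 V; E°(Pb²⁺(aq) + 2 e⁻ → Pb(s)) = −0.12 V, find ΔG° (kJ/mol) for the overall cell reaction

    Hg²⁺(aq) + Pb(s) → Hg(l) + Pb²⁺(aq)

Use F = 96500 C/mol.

In the reaction as written Hg²⁺(aq) is reduced, so the Hg²⁺/Hg couple is the cathode and Pb²⁺/Pb is the anode.
E°cell = +0.85 − (−0.12) = +0.97 V; balancing electrons gives n = 2.
ΔG° = −nFE°cell = −(2)(96500)(+0.97) J/mol = −187 kJ/mol.

−187 kJ/mol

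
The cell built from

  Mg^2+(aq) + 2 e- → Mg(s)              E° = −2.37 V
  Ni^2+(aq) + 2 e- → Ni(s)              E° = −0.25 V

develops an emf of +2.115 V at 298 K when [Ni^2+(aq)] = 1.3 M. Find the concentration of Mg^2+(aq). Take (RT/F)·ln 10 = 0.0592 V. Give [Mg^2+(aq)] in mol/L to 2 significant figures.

The Ni²⁺/Ni couple has the larger reduction potential, so it is the cathode: E°cell = −0.25 − (−2.37) = +2.12 V and n = 2.
Rearranging E = E° − (0.0592/n)·log Q gives log Q = 2(+2.12 − (+2.115))/0.0592 = 0.169.
The balanced reaction is Ni^2+(aq) + Mg(s) → Ni(s) + Mg^2+(aq), so Q = [Mg^2+(aq)] / [Ni^2+(aq)].
Solving for the unknown gives log [Mg^2+(aq)] = 0.283, so [Mg^2+(aq)] ≈ 1.9 M.

1.9 M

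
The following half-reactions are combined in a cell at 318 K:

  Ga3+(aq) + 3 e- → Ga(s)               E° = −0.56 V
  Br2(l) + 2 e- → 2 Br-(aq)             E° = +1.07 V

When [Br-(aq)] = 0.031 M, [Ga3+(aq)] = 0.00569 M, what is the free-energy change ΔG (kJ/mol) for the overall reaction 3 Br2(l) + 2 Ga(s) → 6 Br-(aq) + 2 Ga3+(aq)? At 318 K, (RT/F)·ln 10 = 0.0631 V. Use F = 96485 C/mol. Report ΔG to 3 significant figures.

−1030 kJ/mol

E°cell = +1.07 − (−0.56) = +1.63 V; the balanced reaction transfers n = 6 electrons.
Here Q = [Br-(aq)]^6·[Ga3+(aq)]^2 = 2.87×10^−14 (log Q = −13.542), giving E = +1.63 − (0.0631/6)·(−13.542) = +1.7724 V.
Finally ΔG = −nFE = −(6)(96485 C/mol)(+1.7724 V) = −1030 kJ/mol.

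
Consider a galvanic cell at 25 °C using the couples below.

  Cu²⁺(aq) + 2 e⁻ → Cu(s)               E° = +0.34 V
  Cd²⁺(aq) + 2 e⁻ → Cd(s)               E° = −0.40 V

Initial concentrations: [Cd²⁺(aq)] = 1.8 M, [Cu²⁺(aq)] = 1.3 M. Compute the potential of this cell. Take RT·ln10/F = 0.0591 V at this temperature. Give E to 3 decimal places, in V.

+0.736 V

Cu²⁺/Cu is reduced (cathode, E° = +0.34 V) and Cd²⁺/Cd is oxidized (anode).
The standard potential is +0.34 − (−0.40) = +0.74 V and the balanced reaction transfers n = 2 electrons.
Balancing gives Cu²⁺(aq) + Cd(s) → Cu(s) + Cd²⁺(aq); hence Q = [Cd²⁺(aq)] / [Cu²⁺(aq)] = 1.38 (log Q = 0.141).
By the Nernst equation, E = +0.74 − (0.0591/2)·(0.141) = +0.736 V.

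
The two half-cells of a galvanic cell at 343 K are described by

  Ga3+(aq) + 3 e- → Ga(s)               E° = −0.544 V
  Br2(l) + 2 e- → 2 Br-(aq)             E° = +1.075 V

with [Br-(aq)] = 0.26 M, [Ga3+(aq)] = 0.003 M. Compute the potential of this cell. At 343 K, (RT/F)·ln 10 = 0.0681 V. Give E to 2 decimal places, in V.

+1.72 V

The Br₂/Br⁻ couple has the more positive E°, so it is the cathode; Ga³⁺/Ga is the anode.
The standard potential is +1.075 − (−0.544) = +1.619 V and the balanced reaction transfers n = 6 electrons.
For the overall reaction 3 Br2(l) + 2 Ga(s) → 6 Br-(aq) + 2 Ga3+(aq), Q = [Br-(aq)]^6·[Ga3+(aq)]^2 = 2.78×10^−9, giving log Q = −8.556.
By the Nernst equation, E = +1.619 − (0.0681/6)·(−8.556) = +1.72 V.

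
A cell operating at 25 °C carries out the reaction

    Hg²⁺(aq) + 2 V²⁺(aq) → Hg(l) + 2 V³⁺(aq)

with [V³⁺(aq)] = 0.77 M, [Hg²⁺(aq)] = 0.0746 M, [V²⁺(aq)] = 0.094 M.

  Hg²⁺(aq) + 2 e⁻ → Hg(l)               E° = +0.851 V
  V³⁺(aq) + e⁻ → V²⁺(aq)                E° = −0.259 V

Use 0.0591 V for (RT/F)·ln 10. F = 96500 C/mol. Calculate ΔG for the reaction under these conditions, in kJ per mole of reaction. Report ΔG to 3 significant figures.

The standard cell potential is +0.851 − (−0.259) = +1.110 V, with n = 2 electrons in the balanced equation.
The reaction quotient is [V³⁺(aq)]^2 / ([Hg²⁺(aq)]·[V²⁺(aq)]^2) = 899; by Nernst, E = +1.110 − (0.0591/2)(2.954) = +1.0227 V.
ΔG = −nFE = −(2)(96500)(+1.0227) J/mol = −197 kJ/mol.

−197 kJ/mol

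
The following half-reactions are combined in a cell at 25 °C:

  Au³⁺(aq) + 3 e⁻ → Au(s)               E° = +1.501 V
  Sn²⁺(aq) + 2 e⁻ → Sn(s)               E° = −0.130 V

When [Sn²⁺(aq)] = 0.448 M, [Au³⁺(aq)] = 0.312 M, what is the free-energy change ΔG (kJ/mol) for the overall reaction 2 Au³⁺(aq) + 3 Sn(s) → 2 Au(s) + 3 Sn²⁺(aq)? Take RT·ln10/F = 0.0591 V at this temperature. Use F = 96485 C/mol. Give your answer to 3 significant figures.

With Au³⁺/Au reduced at the cathode, E°cell = +1.501 − (−0.130) = +1.631 V and n = 6.
Q = [Sn²⁺(aq)]^3 / [Au³⁺(aq)]^2 = 0.924, so log Q = −0.034 and E = +1.631 − (0.0591/6)(−0.034) = +1.6313 V.
Finally ΔG = −nFE = −(6)(96485 C/mol)(+1.6313 V) = −944 kJ/mol.

−944 kJ/mol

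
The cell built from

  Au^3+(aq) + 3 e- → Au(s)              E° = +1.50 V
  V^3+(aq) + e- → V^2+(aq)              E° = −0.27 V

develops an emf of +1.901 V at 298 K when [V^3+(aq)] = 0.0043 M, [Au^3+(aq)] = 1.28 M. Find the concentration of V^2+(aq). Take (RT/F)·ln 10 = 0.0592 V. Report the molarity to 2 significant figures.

With Au³⁺/Au at the cathode and V³⁺/V²⁺ at the anode, E°cell = +1.50 − (−0.27) = +1.77 V (n = 3).
Rearranging E = E° − (0.0592/n)·log Q gives log Q = 3(+1.77 − (+1.901))/0.0592 = −6.639.
For Au^3+(aq) + 3 V^2+(aq) → Au(s) + 3 V^3+(aq), the reaction quotient is Q = [V^3+(aq)]^3 / ([Au^3+(aq)]·[V^2+(aq)]^3).
Substituting the known concentrations and solving, log [V^2+(aq)] = −0.189 and [V^2+(aq)] = 0.65 M.

0.65 M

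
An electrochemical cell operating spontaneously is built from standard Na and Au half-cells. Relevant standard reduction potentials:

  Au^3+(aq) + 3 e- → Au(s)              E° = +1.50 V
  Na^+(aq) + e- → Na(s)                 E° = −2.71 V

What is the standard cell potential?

+4.21 V

Of the two couples in this cell, the one with the more positive reduction potential is reduced at the cathode: here that is Au³⁺/Au (+1.50 V); Na⁺/Na (−2.71 V) is the anode.
E°cell = E°(cathode) − E°(anode) = +1.50 − (−2.71) = +4.21 V.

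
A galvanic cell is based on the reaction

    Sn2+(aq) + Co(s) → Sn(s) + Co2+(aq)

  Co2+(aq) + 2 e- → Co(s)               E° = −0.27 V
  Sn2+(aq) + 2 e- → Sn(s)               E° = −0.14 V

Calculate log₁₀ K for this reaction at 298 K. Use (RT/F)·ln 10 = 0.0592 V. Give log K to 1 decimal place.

The Sn²⁺/Sn couple is reduced (cathode); E°cell = −0.14 − (−0.27) = +0.13 V with n = 2.
At equilibrium E = 0, so log K = nE°cell / 0.0592 = (2)(+0.13) / 0.0592 = 4.4.

log K = 4.4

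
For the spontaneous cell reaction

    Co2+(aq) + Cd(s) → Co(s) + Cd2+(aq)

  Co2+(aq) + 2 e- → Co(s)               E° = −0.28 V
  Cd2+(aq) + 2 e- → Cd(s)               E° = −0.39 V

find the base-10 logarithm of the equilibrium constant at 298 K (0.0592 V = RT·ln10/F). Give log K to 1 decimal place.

log K = 3.7

The Co²⁺/Co couple is reduced (cathode); E°cell = −0.28 − (−0.39) = +0.11 V with n = 2.
At equilibrium E = 0, so log K = nE°cell / 0.0592 = (2)(+0.11) / 0.0592 = 3.7.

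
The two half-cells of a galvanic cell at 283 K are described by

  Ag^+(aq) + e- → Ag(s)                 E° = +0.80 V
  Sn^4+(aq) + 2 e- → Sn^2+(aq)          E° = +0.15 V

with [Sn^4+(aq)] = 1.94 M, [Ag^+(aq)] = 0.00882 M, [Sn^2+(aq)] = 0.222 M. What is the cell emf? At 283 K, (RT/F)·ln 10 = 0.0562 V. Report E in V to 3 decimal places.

+0.508 V

The Ag⁺/Ag couple has the more positive E°, so it is the cathode; Sn⁴⁺/Sn²⁺ is the anode.
The standard potential is +0.80 − (+0.15) = +0.65 V and the balanced reaction transfers n = 2 electrons.
Balancing gives 2 Ag^+(aq) + Sn^2+(aq) → 2 Ag(s) + Sn^4+(aq); hence Q = [Sn^4+(aq)] / ([Ag^+(aq)]^2·[Sn^2+(aq)]) = 1.12×10^5 (log Q = 5.051).
Applying E = E° − (RT ln10/nF)·log Q gives +0.65 − (0.0562/2)(5.051) = +0.508 V.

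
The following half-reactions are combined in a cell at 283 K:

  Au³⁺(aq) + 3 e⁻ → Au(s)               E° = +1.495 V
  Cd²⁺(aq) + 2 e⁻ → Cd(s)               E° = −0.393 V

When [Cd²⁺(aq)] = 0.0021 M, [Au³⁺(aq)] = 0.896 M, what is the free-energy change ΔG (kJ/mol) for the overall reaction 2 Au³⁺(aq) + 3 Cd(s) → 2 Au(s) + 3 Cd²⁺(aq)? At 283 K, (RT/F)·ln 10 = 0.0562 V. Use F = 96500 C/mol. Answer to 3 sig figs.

−1140 kJ/mol

The standard cell potential is +1.495 − (−0.393) = +1.888 V, with n = 6 electrons in the balanced equation.
The reaction quotient is [Cd²⁺(aq)]^3 / [Au³⁺(aq)]^2 = 1.15×10^−8; by Nernst, E = +1.888 − (0.0562/6)(−7.938) = +1.9624 V.
Finally ΔG = −nFE = −(6)(96500 C/mol)(+1.9624 V) = −1140 kJ/mol.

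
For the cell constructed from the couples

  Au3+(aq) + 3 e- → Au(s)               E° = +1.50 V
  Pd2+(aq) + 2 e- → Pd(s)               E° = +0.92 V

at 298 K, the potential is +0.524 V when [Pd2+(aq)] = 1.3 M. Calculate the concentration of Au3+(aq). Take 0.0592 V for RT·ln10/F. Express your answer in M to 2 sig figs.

0.0022 M

Au³⁺/Au is the cathode (higher E°); E°cell = +1.50 − (+0.92) = +0.58 V with n = 6.
Since E = E° − (0.0592/n)·log Q, log Q = n(E° − E)/0.0592 = 5.676.
The balanced reaction is 2 Au3+(aq) + 3 Pd(s) → 2 Au(s) + 3 Pd2+(aq), so Q = [Pd2+(aq)]^3 / [Au3+(aq)]^2.
Substituting the known concentrations and solving, log [Au3+(aq)] = −2.667 and [Au3+(aq)] = 0.0022 M.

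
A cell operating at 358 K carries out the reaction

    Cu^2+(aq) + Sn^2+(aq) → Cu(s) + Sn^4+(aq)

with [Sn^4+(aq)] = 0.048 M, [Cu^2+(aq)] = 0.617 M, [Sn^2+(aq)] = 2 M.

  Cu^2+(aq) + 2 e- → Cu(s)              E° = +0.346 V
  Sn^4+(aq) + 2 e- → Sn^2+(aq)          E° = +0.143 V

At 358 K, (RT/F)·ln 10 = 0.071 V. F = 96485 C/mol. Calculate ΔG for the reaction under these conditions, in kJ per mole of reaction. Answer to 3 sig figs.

The standard cell potential is +0.346 − (+0.143) = +0.203 V, with n = 2 electrons in the balanced equation.
Q = [Sn^4+(aq)] / ([Cu^2+(aq)]·[Sn^2+(aq)]) = 0.0389, so log Q = −1.410 and E = +0.203 − (0.071/2)(−1.410) = +0.2531 V.
Then ΔG = −nFE = −2 × 96485 × +0.2531 J/mol = −48.8 kJ/mol.

−48.8 kJ/mol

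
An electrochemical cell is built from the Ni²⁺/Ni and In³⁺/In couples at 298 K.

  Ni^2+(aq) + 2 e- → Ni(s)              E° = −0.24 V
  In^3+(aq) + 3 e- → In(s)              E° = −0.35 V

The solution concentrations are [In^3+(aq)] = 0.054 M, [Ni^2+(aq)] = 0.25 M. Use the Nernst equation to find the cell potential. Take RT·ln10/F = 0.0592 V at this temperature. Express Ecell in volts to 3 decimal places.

Since E°(Ni²⁺/Ni) > E°(In³⁺/In), Ni²⁺/Ni serves as the cathode.
E°cell = E°cat − E°an = −0.24 − (−0.35) = +0.11 V; n = 6.
The balanced reaction is 3 Ni^2+(aq) + 2 In(s) → 3 Ni(s) + 2 In^3+(aq), so Q = [In^3+(aq)]^2 / [Ni^2+(aq)]^3 = 0.187 and log Q = −0.729.
E = E° − (0.0592/n)·log Q = +0.11 − (0.0592/6)(−0.729) = +0.117 V.

+0.117 V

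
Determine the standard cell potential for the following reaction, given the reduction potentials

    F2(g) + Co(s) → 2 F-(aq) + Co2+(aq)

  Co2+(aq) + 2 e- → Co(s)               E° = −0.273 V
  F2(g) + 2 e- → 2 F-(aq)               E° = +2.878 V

In the reaction as written, F2(g) is reduced (cathode) and Co2+(aq) is produced by oxidation at the anode.
E°cell = E°(cathode) − E°(anode) = +2.878 − (−0.273) = +3.151 V.

+3.151 V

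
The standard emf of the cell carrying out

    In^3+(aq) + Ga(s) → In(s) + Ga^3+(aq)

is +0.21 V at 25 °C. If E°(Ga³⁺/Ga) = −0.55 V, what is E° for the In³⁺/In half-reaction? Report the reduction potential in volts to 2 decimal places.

−0.34 V

In the reaction as written the In³⁺/In couple is reduced (cathode) and Ga³⁺/Ga is oxidized (anode), so E°cell = E°(In³⁺/In) − E°(Ga³⁺/Ga).
E°(In³⁺/In) = E°cell + E°(anode) = +0.21 + (−0.55) = −0.34 V.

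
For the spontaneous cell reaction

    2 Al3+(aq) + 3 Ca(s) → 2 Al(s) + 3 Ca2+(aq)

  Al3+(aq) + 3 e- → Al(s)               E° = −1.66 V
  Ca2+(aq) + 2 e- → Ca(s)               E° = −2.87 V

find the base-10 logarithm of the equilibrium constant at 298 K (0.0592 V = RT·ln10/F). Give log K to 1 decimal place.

The Al³⁺/Al couple is reduced (cathode); E°cell = −1.66 − (−2.87) = +1.21 V with n = 6.
At equilibrium E = 0, so log K = nE°cell / 0.0592 = (6)(+1.21) / 0.0592 = 122.6.

log K = 122.6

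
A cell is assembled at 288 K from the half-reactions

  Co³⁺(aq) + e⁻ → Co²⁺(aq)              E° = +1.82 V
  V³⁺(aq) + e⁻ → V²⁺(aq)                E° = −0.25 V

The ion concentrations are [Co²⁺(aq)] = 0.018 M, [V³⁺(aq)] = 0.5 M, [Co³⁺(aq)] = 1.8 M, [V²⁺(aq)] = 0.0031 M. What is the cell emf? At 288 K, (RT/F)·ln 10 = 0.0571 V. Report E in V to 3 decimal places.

Since E°(Co³⁺/Co²⁺) > E°(V³⁺/V²⁺), Co³⁺/Co²⁺ serves as the cathode.
The standard potential is +1.82 − (−0.25) = +2.07 V and the balanced reaction transfers n = 1 electron.
For the overall reaction Co³⁺(aq) + V²⁺(aq) → Co²⁺(aq) + V³⁺(aq), Q = ([Co²⁺(aq)]·[V³⁺(aq)]) / ([Co³⁺(aq)]·[V²⁺(aq)]) = 1.61, giving log Q = 0.208.
By the Nernst equation, E = +2.07 − (0.0571/1)·(0.208) = +2.058 V.

+2.058 V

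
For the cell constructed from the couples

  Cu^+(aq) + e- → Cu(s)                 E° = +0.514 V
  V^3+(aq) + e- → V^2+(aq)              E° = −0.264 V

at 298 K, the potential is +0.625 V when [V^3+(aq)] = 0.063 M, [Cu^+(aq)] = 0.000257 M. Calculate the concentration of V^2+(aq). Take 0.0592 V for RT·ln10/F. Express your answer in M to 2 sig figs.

Cu⁺/Cu is the cathode (higher E°); E°cell = +0.514 − (−0.264) = +0.778 V with n = 1.
Rearranging E = E° − (0.0592/n)·log Q gives log Q = 1(+0.778 − (+0.625))/0.0592 = 2.584.
The balanced reaction is Cu^+(aq) + V^2+(aq) → Cu(s) + V^3+(aq), so Q = [V^3+(aq)] / ([Cu^+(aq)]·[V^2+(aq)]).
Solving for the unknown gives log [V^2+(aq)] = −0.195, so [V^2+(aq)] ≈ 0.64 M.

0.64 M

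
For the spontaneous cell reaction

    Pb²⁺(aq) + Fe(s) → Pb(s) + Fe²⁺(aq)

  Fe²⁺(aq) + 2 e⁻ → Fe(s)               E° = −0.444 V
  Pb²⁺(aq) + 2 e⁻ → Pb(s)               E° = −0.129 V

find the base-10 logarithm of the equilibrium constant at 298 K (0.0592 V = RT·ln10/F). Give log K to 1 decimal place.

The Pb²⁺/Pb couple is reduced (cathode); E°cell = −0.129 − (−0.444) = +0.315 V with n = 2.
At equilibrium E = 0, so log K = nE°cell / 0.0592 = (2)(+0.315) / 0.0592 = 10.6.

log K = 10.6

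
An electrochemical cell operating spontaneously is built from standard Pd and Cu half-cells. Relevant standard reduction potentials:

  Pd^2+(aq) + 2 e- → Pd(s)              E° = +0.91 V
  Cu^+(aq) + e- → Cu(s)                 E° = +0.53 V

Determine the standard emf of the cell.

The Pd²⁺/Pd couple has the higher E°, so Pd ion is reduced (cathode) and Cu is oxidized (anode).
E°cell = E°(cathode) − E°(anode) = +0.91 − (+0.53) = +0.38 V.

+0.38 V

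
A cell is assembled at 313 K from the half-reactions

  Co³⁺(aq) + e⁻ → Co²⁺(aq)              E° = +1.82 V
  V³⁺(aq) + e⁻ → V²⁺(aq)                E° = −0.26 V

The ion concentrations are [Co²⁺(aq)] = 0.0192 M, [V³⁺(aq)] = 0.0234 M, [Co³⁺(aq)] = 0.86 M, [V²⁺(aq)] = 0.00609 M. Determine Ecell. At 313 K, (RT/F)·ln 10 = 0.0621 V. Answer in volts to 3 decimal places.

+2.146 V

Since E°(Co³⁺/Co²⁺) > E°(V³⁺/V²⁺), Co³⁺/Co²⁺ serves as the cathode.
The standard potential is +1.82 − (−0.26) = +2.08 V and the balanced reaction transfers n = 1 electron.
The balanced reaction is Co³⁺(aq) + V²⁺(aq) → Co²⁺(aq) + V³⁺(aq), so Q = ([Co²⁺(aq)]·[V³⁺(aq)]) / ([Co³⁺(aq)]·[V²⁺(aq)]) = 0.0858 and log Q = −1.067.
By the Nernst equation, E = +2.08 − (0.0621/1)·(−1.067) = +2.146 V.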